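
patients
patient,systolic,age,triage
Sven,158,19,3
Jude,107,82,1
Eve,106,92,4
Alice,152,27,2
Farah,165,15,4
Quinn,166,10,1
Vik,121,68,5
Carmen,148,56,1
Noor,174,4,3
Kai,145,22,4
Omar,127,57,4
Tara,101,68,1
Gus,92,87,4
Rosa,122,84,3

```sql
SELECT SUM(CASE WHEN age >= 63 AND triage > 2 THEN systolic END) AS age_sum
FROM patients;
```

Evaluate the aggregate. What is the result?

patient=Sven: ✗
patient=Jude: ✗
patient=Eve: ✓ → 106
patient=Alice: ✗
patient=Farah: ✗
patient=Quinn: ✗
patient=Vik: ✓ → 121
patient=Carmen: ✗
patient=Noor: ✗
patient=Kai: ✗
patient=Omar: ✗
patient=Tara: ✗
patient=Gus: ✓ → 92
patient=Rosa: ✓ → 122
age_sum = 106 + 121 + 92 + 122 = 441

441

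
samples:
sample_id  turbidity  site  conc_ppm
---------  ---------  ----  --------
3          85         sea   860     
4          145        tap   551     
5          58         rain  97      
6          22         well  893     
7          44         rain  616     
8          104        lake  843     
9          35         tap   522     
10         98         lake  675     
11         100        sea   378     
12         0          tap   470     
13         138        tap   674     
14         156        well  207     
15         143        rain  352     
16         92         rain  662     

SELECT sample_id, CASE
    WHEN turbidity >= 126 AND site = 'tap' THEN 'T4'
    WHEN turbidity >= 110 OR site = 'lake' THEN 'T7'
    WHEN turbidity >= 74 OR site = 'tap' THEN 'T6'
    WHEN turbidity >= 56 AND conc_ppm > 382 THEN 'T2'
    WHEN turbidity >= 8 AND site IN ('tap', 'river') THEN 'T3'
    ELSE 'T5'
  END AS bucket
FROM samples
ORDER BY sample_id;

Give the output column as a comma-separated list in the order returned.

T6, T4, T5, T5, T5, T7, T6, T7, T6, T6, T4, T7, T7, T6

sample_id=3: turbidity >= 74 OR site = 'tap' → T6
sample_id=4: turbidity >= 126 AND site = 'tap' → T4
sample_id=5: ELSE → T5
sample_id=6: ELSE → T5
sample_id=7: ELSE → T5
sample_id=8: turbidity >= 110 OR site = 'lake' → T7
sample_id=9: turbidity >= 74 OR site = 'tap' → T6
sample_id=10: turbidity >= 110 OR site = 'lake' → T7
sample_id=11: turbidity >= 74 OR site = 'tap' → T6
sample_id=12: turbidity >= 74 OR site = 'tap' → T6
sample_id=13: turbidity >= 126 AND site = 'tap' → T4
sample_id=14: turbidity >= 110 OR site = 'lake' → T7
sample_id=15: turbidity >= 110 OR site = 'lake' → T7
sample_id=16: turbidity >= 74 OR site = 'tap' → T6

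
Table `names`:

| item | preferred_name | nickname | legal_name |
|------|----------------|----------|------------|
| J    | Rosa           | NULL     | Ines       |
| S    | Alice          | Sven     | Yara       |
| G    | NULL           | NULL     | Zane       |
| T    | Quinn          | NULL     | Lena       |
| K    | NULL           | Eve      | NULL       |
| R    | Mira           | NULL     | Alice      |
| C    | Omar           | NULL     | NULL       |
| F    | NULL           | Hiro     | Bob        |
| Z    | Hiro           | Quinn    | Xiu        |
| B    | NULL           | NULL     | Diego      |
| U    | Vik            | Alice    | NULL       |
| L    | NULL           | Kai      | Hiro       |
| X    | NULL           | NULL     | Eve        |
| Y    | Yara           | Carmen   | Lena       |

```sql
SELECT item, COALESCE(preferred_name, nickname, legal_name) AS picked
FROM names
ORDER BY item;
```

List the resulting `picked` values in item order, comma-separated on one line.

item=B: preferred_name=NULL, nickname=NULL, legal_name=Diego → Diego
item=C: preferred_name=Omar → Omar
item=F: preferred_name=NULL, nickname=Hiro → Hiro
item=G: preferred_name=NULL, nickname=NULL, legal_name=Zane → Zane
item=J: preferred_name=Rosa → Rosa
item=K: preferred_name=NULL, nickname=Eve → Eve
item=L: preferred_name=NULL, nickname=Kai → Kai
item=R: preferred_name=Mira → Mira
item=S: preferred_name=Alice → Alice
item=T: preferred_name=Quinn → Quinn
item=U: preferred_name=Vik → Vik
item=X: preferred_name=NULL, nickname=NULL, legal_name=Eve → Eve
item=Y: preferred_name=Yara → Yara
item=Z: preferred_name=Hiro → Hiro

Diego, Omar, Hiro, Zane, Rosa, Eve, Kai, Mira, Alice, Quinn, Vik, Eve, Yara, Hiro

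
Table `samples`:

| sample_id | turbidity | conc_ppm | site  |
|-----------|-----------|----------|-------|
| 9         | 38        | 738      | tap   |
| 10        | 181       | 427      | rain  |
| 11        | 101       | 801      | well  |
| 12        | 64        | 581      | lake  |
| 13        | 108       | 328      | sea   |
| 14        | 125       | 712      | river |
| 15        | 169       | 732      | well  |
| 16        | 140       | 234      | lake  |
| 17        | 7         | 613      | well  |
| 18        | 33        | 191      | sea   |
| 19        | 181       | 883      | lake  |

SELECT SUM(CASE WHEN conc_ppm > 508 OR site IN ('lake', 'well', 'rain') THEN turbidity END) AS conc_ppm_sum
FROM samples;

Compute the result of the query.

1006

sample_id=9: ✓ → 38
sample_id=10: ✓ → 181
sample_id=11: ✓ → 101
sample_id=12: ✓ → 64
sample_id=13: ✗
sample_id=14: ✓ → 125
sample_id=15: ✓ → 169
sample_id=16: ✓ → 140
sample_id=17: ✓ → 7
sample_id=18: ✗
sample_id=19: ✓ → 181
conc_ppm_sum = 38 + 181 + 101 + 64 + 125 + 169 + 140 + 7 + 181 = 1006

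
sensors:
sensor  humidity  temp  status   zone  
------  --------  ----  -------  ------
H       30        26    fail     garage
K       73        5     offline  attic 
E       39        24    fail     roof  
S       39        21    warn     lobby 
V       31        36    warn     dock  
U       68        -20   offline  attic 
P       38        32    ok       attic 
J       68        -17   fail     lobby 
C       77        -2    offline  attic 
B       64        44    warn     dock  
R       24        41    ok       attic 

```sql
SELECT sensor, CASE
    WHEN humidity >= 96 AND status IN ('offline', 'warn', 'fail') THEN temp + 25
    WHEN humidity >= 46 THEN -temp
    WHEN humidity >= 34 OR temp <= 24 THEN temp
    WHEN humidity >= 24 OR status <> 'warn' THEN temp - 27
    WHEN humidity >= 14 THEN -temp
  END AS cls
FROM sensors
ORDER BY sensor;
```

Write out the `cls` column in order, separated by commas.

-44, 2, 24, -1, 17, -5, 32, 14, 21, 20, 9

sensor=B: humidity >= 46 → -44
sensor=C: humidity >= 46 → 2
sensor=E: humidity >= 34 OR temp <= 24 → 24
sensor=H: humidity >= 24 OR status <> 'warn' → -1
sensor=J: humidity >= 46 → 17
sensor=K: humidity >= 46 → -5
sensor=P: humidity >= 34 OR temp <= 24 → 32
sensor=R: humidity >= 24 OR status <> 'warn' → 14
sensor=S: humidity >= 34 OR temp <= 24 → 21
sensor=U: humidity >= 46 → 20
sensor=V: humidity >= 24 OR status <> 'warn' → 9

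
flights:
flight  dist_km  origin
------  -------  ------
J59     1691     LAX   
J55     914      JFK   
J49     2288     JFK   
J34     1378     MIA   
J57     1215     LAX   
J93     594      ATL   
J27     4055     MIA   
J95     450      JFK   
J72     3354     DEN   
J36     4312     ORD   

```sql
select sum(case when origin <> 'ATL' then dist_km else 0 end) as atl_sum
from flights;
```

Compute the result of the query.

19657

flight=J59: ✓ → 1691
flight=J55: ✓ → 914
flight=J49: ✓ → 2288
flight=J34: ✓ → 1378
flight=J57: ✓ → 1215
flight=J93: ✗
flight=J27: ✓ → 4055
flight=J95: ✓ → 450
flight=J72: ✓ → 3354
flight=J36: ✓ → 4312
atl_sum = 1691 + 914 + 2288 + 1378 + 1215 + 4055 + 450 + 3354 + 4312 = 19657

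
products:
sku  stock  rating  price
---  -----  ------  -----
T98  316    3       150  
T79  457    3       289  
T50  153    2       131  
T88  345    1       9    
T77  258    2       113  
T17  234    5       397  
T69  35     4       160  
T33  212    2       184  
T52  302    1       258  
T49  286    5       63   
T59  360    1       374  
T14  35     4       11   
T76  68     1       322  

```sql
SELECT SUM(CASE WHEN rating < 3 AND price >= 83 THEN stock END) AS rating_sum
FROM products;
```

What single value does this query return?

1353

sku=T98: ✗
sku=T79: ✗
sku=T50: ✓ → 153
sku=T88: ✗
sku=T77: ✓ → 258
sku=T17: ✗
sku=T69: ✗
sku=T33: ✓ → 212
sku=T52: ✓ → 302
sku=T49: ✗
sku=T59: ✓ → 360
sku=T14: ✗
sku=T76: ✓ → 68
rating_sum = 153 + 258 + 212 + 302 + 360 + 68 = 1353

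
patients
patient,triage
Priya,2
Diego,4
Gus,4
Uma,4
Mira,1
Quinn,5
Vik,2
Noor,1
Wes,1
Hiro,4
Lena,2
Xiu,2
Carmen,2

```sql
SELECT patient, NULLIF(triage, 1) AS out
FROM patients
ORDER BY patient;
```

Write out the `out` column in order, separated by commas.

patient=Carmen: triage=2 vs 1: differ → 2
patient=Diego: triage=4 vs 1: differ → 4
patient=Gus: triage=4 vs 1: differ → 4
patient=Hiro: triage=4 vs 1: differ → 4
patient=Lena: triage=2 vs 1: differ → 2
patient=Mira: triage=1 vs 1: equal → NULL
patient=Noor: triage=1 vs 1: equal → NULL
patient=Priya: triage=2 vs 1: differ → 2
patient=Quinn: triage=5 vs 1: differ → 5
patient=Uma: triage=4 vs 1: differ → 4
patient=Vik: triage=2 vs 1: differ → 2
patient=Wes: triage=1 vs 1: equal → NULL
patient=Xiu: triage=2 vs 1: differ → 2

2, 4, 4, 4, 2, NULL, NULL, 2, 5, 4, 2, NULL, 2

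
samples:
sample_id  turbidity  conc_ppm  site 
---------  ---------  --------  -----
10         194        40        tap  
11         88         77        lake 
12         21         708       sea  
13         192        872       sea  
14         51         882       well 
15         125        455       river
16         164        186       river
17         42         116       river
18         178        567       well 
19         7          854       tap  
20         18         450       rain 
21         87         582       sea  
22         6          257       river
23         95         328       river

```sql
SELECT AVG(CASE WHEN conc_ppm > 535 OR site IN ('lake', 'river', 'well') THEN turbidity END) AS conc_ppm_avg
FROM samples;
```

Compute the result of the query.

sample_id=10: ✗
sample_id=11: ✓ → 88
sample_id=12: ✓ → 21
sample_id=13: ✓ → 192
sample_id=14: ✓ → 51
sample_id=15: ✓ → 125
sample_id=16: ✓ → 164
sample_id=17: ✓ → 42
sample_id=18: ✓ → 178
sample_id=19: ✓ → 7
sample_id=20: ✗
sample_id=21: ✓ → 87
sample_id=22: ✓ → 6
sample_id=23: ✓ → 95
conc_ppm_avg = (88 + 21 + 192 + 51 + 125 + 164 + 42 + 178 + 7 + 87 + 6 + 95) / 12 = 88

88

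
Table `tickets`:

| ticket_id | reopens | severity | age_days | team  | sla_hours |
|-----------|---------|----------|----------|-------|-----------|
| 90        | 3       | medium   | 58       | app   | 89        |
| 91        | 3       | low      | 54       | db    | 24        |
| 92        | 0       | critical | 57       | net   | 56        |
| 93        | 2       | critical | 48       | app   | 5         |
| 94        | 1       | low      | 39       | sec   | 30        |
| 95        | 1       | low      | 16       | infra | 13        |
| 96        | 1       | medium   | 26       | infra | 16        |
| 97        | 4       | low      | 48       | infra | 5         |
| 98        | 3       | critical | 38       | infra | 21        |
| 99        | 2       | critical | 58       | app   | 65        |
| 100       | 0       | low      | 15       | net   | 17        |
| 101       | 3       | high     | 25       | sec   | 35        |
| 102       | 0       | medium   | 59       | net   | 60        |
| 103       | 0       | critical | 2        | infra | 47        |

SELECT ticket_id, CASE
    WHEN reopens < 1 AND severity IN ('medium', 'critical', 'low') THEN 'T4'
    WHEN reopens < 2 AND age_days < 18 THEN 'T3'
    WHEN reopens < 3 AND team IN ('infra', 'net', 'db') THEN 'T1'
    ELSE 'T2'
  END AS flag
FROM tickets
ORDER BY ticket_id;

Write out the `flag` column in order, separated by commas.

T2, T2, T4, T2, T2, T3, T1, T2, T2, T2, T4, T2, T4, T4

ticket_id=90: ELSE → T2
ticket_id=91: ELSE → T2
ticket_id=92: reopens < 1 AND severity IN ('medium', 'critical', 'low') → T4
ticket_id=93: ELSE → T2
ticket_id=94: ELSE → T2
ticket_id=95: reopens < 2 AND age_days < 18 → T3
ticket_id=96: reopens < 3 AND team IN ('infra', 'net', 'db') → T1
ticket_id=97: ELSE → T2
ticket_id=98: ELSE → T2
ticket_id=99: ELSE → T2
ticket_id=100: reopens < 1 AND severity IN ('medium', 'critical', 'low') → T4
ticket_id=101: ELSE → T2
ticket_id=102: reopens < 1 AND severity IN ('medium', 'critical', 'low') → T4
ticket_id=103: reopens < 1 AND severity IN ('medium', 'critical', 'low') → T4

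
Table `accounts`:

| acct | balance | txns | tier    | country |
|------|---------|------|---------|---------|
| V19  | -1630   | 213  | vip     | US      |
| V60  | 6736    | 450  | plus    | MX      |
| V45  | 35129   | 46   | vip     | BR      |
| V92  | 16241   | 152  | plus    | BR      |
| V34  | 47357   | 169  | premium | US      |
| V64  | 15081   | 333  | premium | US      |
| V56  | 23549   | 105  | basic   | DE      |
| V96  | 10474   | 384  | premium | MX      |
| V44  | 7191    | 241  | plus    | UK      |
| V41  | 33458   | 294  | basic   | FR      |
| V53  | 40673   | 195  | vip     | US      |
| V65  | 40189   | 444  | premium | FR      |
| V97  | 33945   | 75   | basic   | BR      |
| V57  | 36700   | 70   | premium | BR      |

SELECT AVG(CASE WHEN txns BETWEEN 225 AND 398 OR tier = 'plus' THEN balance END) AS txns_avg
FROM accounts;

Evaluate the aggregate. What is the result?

14863.5

acct=V19: ✗
acct=V60: ✓ → 6736
acct=V45: ✗
acct=V92: ✓ → 16241
acct=V34: ✗
acct=V64: ✓ → 15081
acct=V56: ✗
acct=V96: ✓ → 10474
acct=V44: ✓ → 7191
acct=V41: ✓ → 33458
acct=V53: ✗
acct=V65: ✗
acct=V97: ✗
acct=V57: ✗
txns_avg = (6736 + 16241 + 15081 + 10474 + 7191 + 33458) / 6 = 14863.5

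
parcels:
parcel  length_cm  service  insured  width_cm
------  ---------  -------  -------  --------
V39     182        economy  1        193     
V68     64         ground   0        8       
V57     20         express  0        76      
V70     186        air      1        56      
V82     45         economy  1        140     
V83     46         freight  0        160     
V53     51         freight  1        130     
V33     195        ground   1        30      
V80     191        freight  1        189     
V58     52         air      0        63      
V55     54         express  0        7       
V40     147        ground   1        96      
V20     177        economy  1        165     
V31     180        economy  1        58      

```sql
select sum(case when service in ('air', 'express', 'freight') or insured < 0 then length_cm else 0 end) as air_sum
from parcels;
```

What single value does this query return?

600

parcel=V39: ✗
parcel=V68: ✗
parcel=V57: ✓ → 20
parcel=V70: ✓ → 186
parcel=V82: ✗
parcel=V83: ✓ → 46
parcel=V53: ✓ → 51
parcel=V33: ✗
parcel=V80: ✓ → 191
parcel=V58: ✓ → 52
parcel=V55: ✓ → 54
parcel=V40: ✗
parcel=V20: ✗
parcel=V31: ✗
air_sum = 20 + 186 + 46 + 51 + 191 + 52 + 54 = 600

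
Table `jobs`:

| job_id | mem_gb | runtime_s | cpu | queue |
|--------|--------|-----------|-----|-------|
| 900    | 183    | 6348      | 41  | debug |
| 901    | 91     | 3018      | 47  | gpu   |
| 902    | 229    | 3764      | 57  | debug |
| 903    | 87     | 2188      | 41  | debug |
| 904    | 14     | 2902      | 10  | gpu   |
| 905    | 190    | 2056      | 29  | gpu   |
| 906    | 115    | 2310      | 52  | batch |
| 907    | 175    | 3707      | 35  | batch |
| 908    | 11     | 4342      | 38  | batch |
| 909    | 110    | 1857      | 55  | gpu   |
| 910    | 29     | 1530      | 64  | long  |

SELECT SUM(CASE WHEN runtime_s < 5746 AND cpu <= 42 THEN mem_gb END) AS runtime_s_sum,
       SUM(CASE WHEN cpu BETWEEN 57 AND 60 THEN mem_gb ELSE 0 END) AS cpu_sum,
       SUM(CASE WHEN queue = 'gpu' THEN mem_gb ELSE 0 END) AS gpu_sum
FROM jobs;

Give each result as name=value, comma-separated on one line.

runtime_s_sum=477, cpu_sum=229, gpu_sum=405

[runtime_s_sum: runtime_s < 5746 AND cpu <= 42]
job_id=900: ✗
job_id=901: ✗
job_id=902: ✗
job_id=903: ✓ → 87
job_id=904: ✓ → 14
job_id=905: ✓ → 190
job_id=906: ✗
job_id=907: ✓ → 175
job_id=908: ✓ → 11
job_id=909: ✗
job_id=910: ✗
runtime_s_sum = 87 + 14 + 190 + 175 + 11 = 477
—
[cpu_sum: cpu BETWEEN 57 AND 60]
job_id=900: ✗
job_id=901: ✗
job_id=902: ✓ → 229
job_id=903: ✗
job_id=904: ✗
job_id=905: ✗
job_id=906: ✗
job_id=907: ✗
job_id=908: ✗
job_id=909: ✗
job_id=910: ✗
cpu_sum = 229
—
[gpu_sum: queue = 'gpu']
job_id=900: ✗
job_id=901: ✓ → 91
job_id=902: ✗
job_id=903: ✗
job_id=904: ✓ → 14
job_id=905: ✓ → 190
job_id=906: ✗
job_id=907: ✗
job_id=908: ✗
job_id=909: ✓ → 110
job_id=910: ✗
gpu_sum = 91 + 14 + 190 + 110 = 405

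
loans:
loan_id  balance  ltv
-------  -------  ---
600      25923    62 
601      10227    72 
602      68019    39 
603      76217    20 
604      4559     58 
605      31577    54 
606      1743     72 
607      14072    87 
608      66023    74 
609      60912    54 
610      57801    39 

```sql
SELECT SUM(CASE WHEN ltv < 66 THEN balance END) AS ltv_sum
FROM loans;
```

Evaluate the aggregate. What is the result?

loan_id=600: ✓ → 25923
loan_id=601: ✗
loan_id=602: ✓ → 68019
loan_id=603: ✓ → 76217
loan_id=604: ✓ → 4559
loan_id=605: ✓ → 31577
loan_id=606: ✗
loan_id=607: ✗
loan_id=608: ✗
loan_id=609: ✓ → 60912
loan_id=610: ✓ → 57801
ltv_sum = 25923 + 68019 + 76217 + 4559 + 31577 + 60912 + 57801 = 325008

325008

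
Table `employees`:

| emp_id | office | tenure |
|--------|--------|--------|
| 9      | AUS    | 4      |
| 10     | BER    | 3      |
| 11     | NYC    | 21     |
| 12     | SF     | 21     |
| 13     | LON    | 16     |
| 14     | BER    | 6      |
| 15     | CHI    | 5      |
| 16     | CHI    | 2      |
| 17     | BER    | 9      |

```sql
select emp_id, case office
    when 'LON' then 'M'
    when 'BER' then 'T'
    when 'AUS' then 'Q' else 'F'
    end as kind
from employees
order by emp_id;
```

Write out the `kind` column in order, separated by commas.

Q, T, F, F, M, T, F, F, T

emp_id=9: office='AUS' → Q
emp_id=10: office='BER' → T
emp_id=11: ELSE → F
emp_id=12: ELSE → F
emp_id=13: office='LON' → M
emp_id=14: office='BER' → T
emp_id=15: ELSE → F
emp_id=16: ELSE → F
emp_id=17: office='BER' → T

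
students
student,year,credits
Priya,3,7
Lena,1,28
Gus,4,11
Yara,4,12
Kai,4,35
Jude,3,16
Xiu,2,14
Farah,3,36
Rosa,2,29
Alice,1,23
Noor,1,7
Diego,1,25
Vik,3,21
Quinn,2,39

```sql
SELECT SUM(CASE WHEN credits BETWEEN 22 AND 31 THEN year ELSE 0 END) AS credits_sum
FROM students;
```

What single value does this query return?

5

student=Priya: ✗
student=Lena: ✓ → 1
student=Gus: ✗
student=Yara: ✗
student=Kai: ✗
student=Jude: ✗
student=Xiu: ✗
student=Farah: ✗
student=Rosa: ✓ → 2
student=Alice: ✓ → 1
student=Noor: ✗
student=Diego: ✓ → 1
student=Vik: ✗
student=Quinn: ✗
credits_sum = 1 + 2 + 1 + 1 = 5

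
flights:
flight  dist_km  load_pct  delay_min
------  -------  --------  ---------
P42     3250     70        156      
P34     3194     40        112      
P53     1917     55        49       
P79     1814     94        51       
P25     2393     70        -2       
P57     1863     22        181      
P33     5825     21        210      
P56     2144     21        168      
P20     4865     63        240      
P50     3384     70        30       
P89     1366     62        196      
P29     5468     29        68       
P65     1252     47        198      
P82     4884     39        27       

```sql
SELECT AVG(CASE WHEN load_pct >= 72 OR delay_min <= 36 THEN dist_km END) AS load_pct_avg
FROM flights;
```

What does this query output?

3118.75

flight=P42: ✗
flight=P34: ✗
flight=P53: ✗
flight=P79: ✓ → 1814
flight=P25: ✓ → 2393
flight=P57: ✗
flight=P33: ✗
flight=P56: ✗
flight=P20: ✗
flight=P50: ✓ → 3384
flight=P89: ✗
flight=P29: ✗
flight=P65: ✗
flight=P82: ✓ → 4884
load_pct_avg = (1814 + 2393 + 3384 + 4884) / 4 = 3118.75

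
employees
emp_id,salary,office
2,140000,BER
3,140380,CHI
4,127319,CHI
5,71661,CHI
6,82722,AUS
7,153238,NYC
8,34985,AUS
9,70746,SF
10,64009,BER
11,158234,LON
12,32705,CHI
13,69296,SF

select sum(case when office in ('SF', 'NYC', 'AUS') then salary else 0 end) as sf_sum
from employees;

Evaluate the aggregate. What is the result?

emp_id=2: ✗
emp_id=3: ✗
emp_id=4: ✗
emp_id=5: ✗
emp_id=6: ✓ → 82722
emp_id=7: ✓ → 153238
emp_id=8: ✓ → 34985
emp_id=9: ✓ → 70746
emp_id=10: ✗
emp_id=11: ✗
emp_id=12: ✗
emp_id=13: ✓ → 69296
sf_sum = 82722 + 153238 + 34985 + 70746 + 69296 = 410987

410987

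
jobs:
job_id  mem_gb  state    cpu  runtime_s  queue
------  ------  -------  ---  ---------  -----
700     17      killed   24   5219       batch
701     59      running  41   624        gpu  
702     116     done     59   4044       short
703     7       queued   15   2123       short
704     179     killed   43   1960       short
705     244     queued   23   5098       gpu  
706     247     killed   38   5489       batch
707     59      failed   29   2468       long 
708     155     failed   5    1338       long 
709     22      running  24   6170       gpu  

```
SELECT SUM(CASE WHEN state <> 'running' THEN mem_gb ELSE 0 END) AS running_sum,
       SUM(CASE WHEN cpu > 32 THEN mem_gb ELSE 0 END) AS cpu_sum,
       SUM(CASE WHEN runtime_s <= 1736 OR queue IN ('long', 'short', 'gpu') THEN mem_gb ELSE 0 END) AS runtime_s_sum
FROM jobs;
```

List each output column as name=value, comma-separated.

[running_sum: state <> 'running']
job_id=700: ✓ → 17
job_id=701: ✗
job_id=702: ✓ → 116
job_id=703: ✓ → 7
job_id=704: ✓ → 179
job_id=705: ✓ → 244
job_id=706: ✓ → 247
job_id=707: ✓ → 59
job_id=708: ✓ → 155
job_id=709: ✗
running_sum = 17 + 116 + 7 + 179 + 244 + 247 + 59 + 155 = 1024
—
[cpu_sum: cpu > 32]
job_id=700: ✗
job_id=701: ✓ → 59
job_id=702: ✓ → 116
job_id=703: ✗
job_id=704: ✓ → 179
job_id=705: ✗
job_id=706: ✓ → 247
job_id=707: ✗
job_id=708: ✗
job_id=709: ✗
cpu_sum = 59 + 116 + 179 + 247 = 601
—
[runtime_s_sum: runtime_s <= 1736 OR queue IN ('long', 'short', 'gpu')]
job_id=700: ✗
job_id=701: ✓ → 59
job_id=702: ✓ → 116
job_id=703: ✓ → 7
job_id=704: ✓ → 179
job_id=705: ✓ → 244
job_id=706: ✗
job_id=707: ✓ → 59
job_id=708: ✓ → 155
job_id=709: ✓ → 22
runtime_s_sum = 59 + 116 + 7 + 179 + 244 + 59 + 155 + 22 = 841

running_sum=1024, cpu_sum=601, runtime_s_sum=841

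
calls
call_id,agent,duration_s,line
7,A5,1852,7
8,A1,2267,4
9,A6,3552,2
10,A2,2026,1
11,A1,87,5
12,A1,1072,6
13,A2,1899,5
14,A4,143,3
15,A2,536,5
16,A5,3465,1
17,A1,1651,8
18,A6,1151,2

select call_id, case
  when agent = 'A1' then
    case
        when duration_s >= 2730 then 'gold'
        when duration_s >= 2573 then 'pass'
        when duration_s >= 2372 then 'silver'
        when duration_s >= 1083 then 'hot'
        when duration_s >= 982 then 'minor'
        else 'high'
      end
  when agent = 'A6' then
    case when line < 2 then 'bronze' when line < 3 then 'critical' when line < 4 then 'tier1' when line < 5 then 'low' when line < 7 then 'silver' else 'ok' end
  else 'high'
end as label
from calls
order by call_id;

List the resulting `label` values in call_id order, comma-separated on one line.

high, hot, critical, high, high, minor, high, high, high, high, hot, critical

call_id=7: agent='A5' → outer ELSE → high
call_id=8: agent='A1' → inner[duration_s >= 1083] → hot
call_id=9: agent='A6' → inner[line < 3] → critical
call_id=10: agent='A2' → outer ELSE → high
call_id=11: agent='A1' → inner[ELSE] → high
call_id=12: agent='A1' → inner[duration_s >= 982] → minor
call_id=13: agent='A2' → outer ELSE → high
call_id=14: agent='A4' → outer ELSE → high
call_id=15: agent='A2' → outer ELSE → high
call_id=16: agent='A5' → outer ELSE → high
call_id=17: agent='A1' → inner[duration_s >= 1083] → hot
call_id=18: agent='A6' → inner[line < 3] → critical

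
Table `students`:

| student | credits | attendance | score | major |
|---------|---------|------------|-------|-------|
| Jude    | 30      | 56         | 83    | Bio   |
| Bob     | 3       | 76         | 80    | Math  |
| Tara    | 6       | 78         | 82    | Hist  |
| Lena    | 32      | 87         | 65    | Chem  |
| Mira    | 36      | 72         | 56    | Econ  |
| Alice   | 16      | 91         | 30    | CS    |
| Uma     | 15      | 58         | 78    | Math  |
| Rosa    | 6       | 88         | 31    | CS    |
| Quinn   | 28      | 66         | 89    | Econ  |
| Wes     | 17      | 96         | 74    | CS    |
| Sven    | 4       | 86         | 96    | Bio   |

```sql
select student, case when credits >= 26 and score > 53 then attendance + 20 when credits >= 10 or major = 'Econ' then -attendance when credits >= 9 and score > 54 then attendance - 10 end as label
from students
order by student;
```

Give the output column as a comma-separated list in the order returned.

-91, NULL, 76, 107, 92, 86, NULL, NULL, NULL, -58, -96

student=Alice: credits >= 10 or major = 'Econ' → -91
student=Bob: (no match → NULL) → NULL
student=Jude: credits >= 26 and score > 53 → 76
student=Lena: credits >= 26 and score > 53 → 107
student=Mira: credits >= 26 and score > 53 → 92
student=Quinn: credits >= 26 and score > 53 → 86
student=Rosa: (no match → NULL) → NULL
student=Sven: (no match → NULL) → NULL
student=Tara: (no match → NULL) → NULL
student=Uma: credits >= 10 or major = 'Econ' → -58
student=Wes: credits >= 10 or major = 'Econ' → -96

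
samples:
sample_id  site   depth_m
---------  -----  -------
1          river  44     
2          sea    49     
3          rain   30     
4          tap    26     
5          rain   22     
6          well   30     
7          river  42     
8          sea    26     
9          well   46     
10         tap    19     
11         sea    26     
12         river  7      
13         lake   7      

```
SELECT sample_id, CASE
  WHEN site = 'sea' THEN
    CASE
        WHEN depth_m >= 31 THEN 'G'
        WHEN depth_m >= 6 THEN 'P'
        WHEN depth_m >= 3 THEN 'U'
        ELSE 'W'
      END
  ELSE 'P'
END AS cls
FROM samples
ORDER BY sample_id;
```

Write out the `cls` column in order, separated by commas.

P, G, P, P, P, P, P, P, P, P, P, P, P

sample_id=1: site='river' → outer ELSE → P
sample_id=2: site='sea' → inner[depth_m >= 31] → G
sample_id=3: site='rain' → outer ELSE → P
sample_id=4: site='tap' → outer ELSE → P
sample_id=5: site='rain' → outer ELSE → P
sample_id=6: site='well' → outer ELSE → P
sample_id=7: site='river' → outer ELSE → P
sample_id=8: site='sea' → inner[depth_m >= 6] → P
sample_id=9: site='well' → outer ELSE → P
sample_id=10: site='tap' → outer ELSE → P
sample_id=11: site='sea' → inner[depth_m >= 6] → P
sample_id=12: site='river' → outer ELSE → P
sample_id=13: site='lake' → outer ELSE → P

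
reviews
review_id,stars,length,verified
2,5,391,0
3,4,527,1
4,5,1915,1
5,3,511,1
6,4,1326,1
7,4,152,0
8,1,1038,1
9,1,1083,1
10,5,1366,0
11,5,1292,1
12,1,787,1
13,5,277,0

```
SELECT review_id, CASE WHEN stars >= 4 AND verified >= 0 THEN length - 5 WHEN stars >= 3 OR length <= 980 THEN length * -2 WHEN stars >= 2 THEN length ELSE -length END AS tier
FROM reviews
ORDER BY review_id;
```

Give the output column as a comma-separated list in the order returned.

386, 522, 1910, -1022, 1321, 147, -1038, -1083, 1361, 1287, -1574, 272

review_id=2: stars >= 4 AND verified >= 0 → 386
review_id=3: stars >= 4 AND verified >= 0 → 522
review_id=4: stars >= 4 AND verified >= 0 → 1910
review_id=5: stars >= 3 OR length <= 980 → -1022
review_id=6: stars >= 4 AND verified >= 0 → 1321
review_id=7: stars >= 4 AND verified >= 0 → 147
review_id=8: ELSE → -1038
review_id=9: ELSE → -1083
review_id=10: stars >= 4 AND verified >= 0 → 1361
review_id=11: stars >= 4 AND verified >= 0 → 1287
review_id=12: stars >= 3 OR length <= 980 → -1574
review_id=13: stars >= 4 AND verified >= 0 → 272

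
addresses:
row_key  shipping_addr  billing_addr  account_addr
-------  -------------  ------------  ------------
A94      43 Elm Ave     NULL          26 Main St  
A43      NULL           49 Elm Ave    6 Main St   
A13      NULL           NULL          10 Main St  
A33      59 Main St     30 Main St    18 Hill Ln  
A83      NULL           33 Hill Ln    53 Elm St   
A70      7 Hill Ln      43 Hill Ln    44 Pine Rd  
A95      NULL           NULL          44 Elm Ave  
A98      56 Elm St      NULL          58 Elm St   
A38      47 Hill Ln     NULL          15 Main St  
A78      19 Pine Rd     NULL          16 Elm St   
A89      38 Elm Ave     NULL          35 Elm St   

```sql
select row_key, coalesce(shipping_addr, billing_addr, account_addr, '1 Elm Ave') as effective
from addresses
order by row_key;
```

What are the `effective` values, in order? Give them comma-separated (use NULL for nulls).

10 Main St, 59 Main St, 47 Hill Ln, 49 Elm Ave, 7 Hill Ln, 19 Pine Rd, 33 Hill Ln, 38 Elm Ave, 43 Elm Ave, 44 Elm Ave, 56 Elm St

row_key=A13: shipping_addr=NULL, billing_addr=NULL, account_addr=10 Main St → 10 Main St
row_key=A33: shipping_addr=59 Main St → 59 Main St
row_key=A38: shipping_addr=47 Hill Ln → 47 Hill Ln
row_key=A43: shipping_addr=NULL, billing_addr=49 Elm Ave → 49 Elm Ave
row_key=A70: shipping_addr=7 Hill Ln → 7 Hill Ln
row_key=A78: shipping_addr=19 Pine Rd → 19 Pine Rd
row_key=A83: shipping_addr=NULL, billing_addr=33 Hill Ln → 33 Hill Ln
row_key=A89: shipping_addr=38 Elm Ave → 38 Elm Ave
row_key=A94: shipping_addr=43 Elm Ave → 43 Elm Ave
row_key=A95: shipping_addr=NULL, billing_addr=NULL, account_addr=44 Elm Ave → 44 Elm Ave
row_key=A98: shipping_addr=56 Elm St → 56 Elm St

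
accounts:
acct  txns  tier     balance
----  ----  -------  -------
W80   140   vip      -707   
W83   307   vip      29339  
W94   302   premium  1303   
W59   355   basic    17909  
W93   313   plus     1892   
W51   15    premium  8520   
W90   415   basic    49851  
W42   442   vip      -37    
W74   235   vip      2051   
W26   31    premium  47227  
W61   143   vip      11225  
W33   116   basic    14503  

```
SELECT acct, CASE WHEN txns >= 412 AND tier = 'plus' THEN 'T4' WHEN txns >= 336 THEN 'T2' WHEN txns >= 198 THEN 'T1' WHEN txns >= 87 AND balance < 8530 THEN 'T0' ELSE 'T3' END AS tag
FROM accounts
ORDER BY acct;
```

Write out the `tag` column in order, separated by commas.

T3, T3, T2, T3, T2, T3, T1, T0, T1, T2, T1, T1

acct=W26: ELSE → T3
acct=W33: ELSE → T3
acct=W42: txns >= 336 → T2
acct=W51: ELSE → T3
acct=W59: txns >= 336 → T2
acct=W61: ELSE → T3
acct=W74: txns >= 198 → T1
acct=W80: txns >= 87 AND balance < 8530 → T0
acct=W83: txns >= 198 → T1
acct=W90: txns >= 336 → T2
acct=W93: txns >= 198 → T1
acct=W94: txns >= 198 → T1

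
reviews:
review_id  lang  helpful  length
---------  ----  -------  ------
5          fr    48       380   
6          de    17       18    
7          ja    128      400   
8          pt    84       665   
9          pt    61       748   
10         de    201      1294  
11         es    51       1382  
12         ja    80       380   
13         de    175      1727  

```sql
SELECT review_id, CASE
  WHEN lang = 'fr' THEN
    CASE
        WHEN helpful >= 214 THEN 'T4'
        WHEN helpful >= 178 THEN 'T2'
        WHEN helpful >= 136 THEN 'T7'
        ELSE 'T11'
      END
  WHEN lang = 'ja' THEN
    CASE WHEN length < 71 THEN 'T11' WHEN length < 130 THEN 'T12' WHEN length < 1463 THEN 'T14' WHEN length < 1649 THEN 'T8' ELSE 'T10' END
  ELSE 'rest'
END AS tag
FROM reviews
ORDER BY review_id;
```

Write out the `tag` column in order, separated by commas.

T11, rest, T14, rest, rest, rest, rest, T14, rest

review_id=5: lang='fr' → inner[ELSE] → T11
review_id=6: lang='de' → outer ELSE → rest
review_id=7: lang='ja' → inner[length < 1463] → T14
review_id=8: lang='pt' → outer ELSE → rest
review_id=9: lang='pt' → outer ELSE → rest
review_id=10: lang='de' → outer ELSE → rest
review_id=11: lang='es' → outer ELSE → rest
review_id=12: lang='ja' → inner[length < 1463] → T14
review_id=13: lang='de' → outer ELSE → rest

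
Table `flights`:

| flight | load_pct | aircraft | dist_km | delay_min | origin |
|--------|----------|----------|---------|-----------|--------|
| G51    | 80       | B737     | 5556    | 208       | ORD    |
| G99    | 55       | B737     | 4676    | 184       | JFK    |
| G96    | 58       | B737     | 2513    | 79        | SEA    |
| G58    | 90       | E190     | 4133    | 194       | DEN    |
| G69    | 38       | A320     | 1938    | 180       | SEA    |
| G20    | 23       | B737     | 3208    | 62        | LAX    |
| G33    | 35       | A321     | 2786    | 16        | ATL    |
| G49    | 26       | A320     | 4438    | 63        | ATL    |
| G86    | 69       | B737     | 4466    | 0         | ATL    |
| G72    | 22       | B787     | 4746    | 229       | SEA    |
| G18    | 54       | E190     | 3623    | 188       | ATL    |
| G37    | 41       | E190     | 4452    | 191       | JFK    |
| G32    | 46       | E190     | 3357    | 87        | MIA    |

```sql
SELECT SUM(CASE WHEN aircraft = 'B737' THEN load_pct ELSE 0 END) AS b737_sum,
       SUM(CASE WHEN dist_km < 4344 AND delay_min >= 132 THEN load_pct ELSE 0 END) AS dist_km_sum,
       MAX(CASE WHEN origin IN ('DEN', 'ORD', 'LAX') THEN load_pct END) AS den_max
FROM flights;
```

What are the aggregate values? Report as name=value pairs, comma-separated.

[b737_sum: aircraft = 'B737']
flight=G51: ✓ → 80
flight=G99: ✓ → 55
flight=G96: ✓ → 58
flight=G58: ✗
flight=G69: ✗
flight=G20: ✓ → 23
flight=G33: ✗
flight=G49: ✗
flight=G86: ✓ → 69
flight=G72: ✗
flight=G18: ✗
flight=G37: ✗
flight=G32: ✗
b737_sum = 80 + 55 + 58 + 23 + 69 = 285
—
[dist_km_sum: dist_km < 4344 AND delay_min >= 132]
flight=G51: ✗
flight=G99: ✗
flight=G96: ✗
flight=G58: ✓ → 90
flight=G69: ✓ → 38
flight=G20: ✗
flight=G33: ✗
flight=G49: ✗
flight=G86: ✗
flight=G72: ✗
flight=G18: ✓ → 54
flight=G37: ✗
flight=G32: ✗
dist_km_sum = 90 + 38 + 54 = 182
—
[den_max: origin IN ('DEN', 'ORD', 'LAX')]
flight=G51: ✓ → 80
flight=G99: ✗
flight=G96: ✗
flight=G58: ✓ → 90
flight=G69: ✗
flight=G20: ✓ → 23
flight=G33: ✗
flight=G49: ✗
flight=G86: ✗
flight=G72: ✗
flight=G18: ✗
flight=G37: ✗
flight=G32: ✗
den_max = MAX(80, 90, 23) = 90

b737_sum=285, dist_km_sum=182, den_max=90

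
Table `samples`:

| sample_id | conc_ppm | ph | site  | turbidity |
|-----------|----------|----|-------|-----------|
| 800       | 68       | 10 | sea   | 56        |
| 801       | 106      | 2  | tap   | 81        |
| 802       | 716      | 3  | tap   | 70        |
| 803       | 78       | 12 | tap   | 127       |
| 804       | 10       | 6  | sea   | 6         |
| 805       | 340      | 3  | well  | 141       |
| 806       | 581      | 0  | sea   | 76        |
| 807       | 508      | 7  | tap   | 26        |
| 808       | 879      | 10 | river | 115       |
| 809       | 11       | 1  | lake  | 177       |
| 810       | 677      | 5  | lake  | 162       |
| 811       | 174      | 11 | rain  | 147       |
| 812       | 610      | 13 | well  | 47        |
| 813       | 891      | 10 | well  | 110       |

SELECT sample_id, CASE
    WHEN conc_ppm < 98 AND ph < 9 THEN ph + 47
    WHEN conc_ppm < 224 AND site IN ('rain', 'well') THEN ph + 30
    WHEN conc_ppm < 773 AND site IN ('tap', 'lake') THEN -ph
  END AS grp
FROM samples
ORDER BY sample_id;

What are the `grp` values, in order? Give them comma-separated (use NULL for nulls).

sample_id=800: (no match → NULL) → NULL
sample_id=801: conc_ppm < 773 AND site IN ('tap', 'lake') → -2
sample_id=802: conc_ppm < 773 AND site IN ('tap', 'lake') → -3
sample_id=803: conc_ppm < 773 AND site IN ('tap', 'lake') → -12
sample_id=804: conc_ppm < 98 AND ph < 9 → 53
sample_id=805: (no match → NULL) → NULL
sample_id=806: (no match → NULL) → NULL
sample_id=807: conc_ppm < 773 AND site IN ('tap', 'lake') → -7
sample_id=808: (no match → NULL) → NULL
sample_id=809: conc_ppm < 98 AND ph < 9 → 48
sample_id=810: conc_ppm < 773 AND site IN ('tap', 'lake') → -5
sample_id=811: conc_ppm < 224 AND site IN ('rain', 'well') → 41
sample_id=812: (no match → NULL) → NULL
sample_id=813: (no match → NULL) → NULL

NULL, -2, -3, -12, 53, NULL, NULL, -7, NULL, 48, -5, 41, NULL, NULL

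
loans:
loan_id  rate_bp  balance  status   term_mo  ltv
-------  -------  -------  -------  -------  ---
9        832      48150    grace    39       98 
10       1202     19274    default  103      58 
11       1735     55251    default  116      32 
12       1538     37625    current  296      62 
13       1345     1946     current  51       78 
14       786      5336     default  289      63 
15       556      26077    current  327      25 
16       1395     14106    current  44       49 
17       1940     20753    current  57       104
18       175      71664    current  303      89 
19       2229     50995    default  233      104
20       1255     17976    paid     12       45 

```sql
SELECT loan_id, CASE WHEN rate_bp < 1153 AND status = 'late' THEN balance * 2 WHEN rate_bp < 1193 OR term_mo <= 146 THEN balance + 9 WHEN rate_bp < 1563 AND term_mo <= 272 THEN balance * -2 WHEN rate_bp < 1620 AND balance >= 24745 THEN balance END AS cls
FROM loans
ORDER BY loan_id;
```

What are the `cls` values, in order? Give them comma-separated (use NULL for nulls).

48159, 19283, 55260, 37625, 1955, 5345, 26086, 14115, 20762, 71673, NULL, 17985

loan_id=9: rate_bp < 1193 OR term_mo <= 146 → 48159
loan_id=10: rate_bp < 1193 OR term_mo <= 146 → 19283
loan_id=11: rate_bp < 1193 OR term_mo <= 146 → 55260
loan_id=12: rate_bp < 1620 AND balance >= 24745 → 37625
loan_id=13: rate_bp < 1193 OR term_mo <= 146 → 1955
loan_id=14: rate_bp < 1193 OR term_mo <= 146 → 5345
loan_id=15: rate_bp < 1193 OR term_mo <= 146 → 26086
loan_id=16: rate_bp < 1193 OR term_mo <= 146 → 14115
loan_id=17: rate_bp < 1193 OR term_mo <= 146 → 20762
loan_id=18: rate_bp < 1193 OR term_mo <= 146 → 71673
loan_id=19: (no match → NULL) → NULL
loan_id=20: rate_bp < 1193 OR term_mo <= 146 → 17985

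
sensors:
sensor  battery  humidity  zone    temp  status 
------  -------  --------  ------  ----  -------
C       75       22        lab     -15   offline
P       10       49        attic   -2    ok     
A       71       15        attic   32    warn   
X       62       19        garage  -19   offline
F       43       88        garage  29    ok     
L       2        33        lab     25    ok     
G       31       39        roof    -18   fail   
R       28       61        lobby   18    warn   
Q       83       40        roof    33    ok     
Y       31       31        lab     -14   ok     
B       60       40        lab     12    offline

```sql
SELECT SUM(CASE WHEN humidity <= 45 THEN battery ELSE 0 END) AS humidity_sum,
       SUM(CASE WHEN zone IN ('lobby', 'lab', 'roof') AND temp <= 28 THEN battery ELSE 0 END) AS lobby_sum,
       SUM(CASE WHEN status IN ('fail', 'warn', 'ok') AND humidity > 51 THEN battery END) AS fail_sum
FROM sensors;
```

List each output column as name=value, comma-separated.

humidity_sum=415, lobby_sum=227, fail_sum=71

[humidity_sum: humidity <= 45]
sensor=C: ✓ → 75
sensor=P: ✗
sensor=A: ✓ → 71
sensor=X: ✓ → 62
sensor=F: ✗
sensor=L: ✓ → 2
sensor=G: ✓ → 31
sensor=R: ✗
sensor=Q: ✓ → 83
sensor=Y: ✓ → 31
sensor=B: ✓ → 60
humidity_sum = 75 + 71 + 62 + 2 + 31 + 83 + 31 + 60 = 415
—
[lobby_sum: zone IN ('lobby', 'lab', 'roof') AND temp <= 28]
sensor=C: ✓ → 75
sensor=P: ✗
sensor=A: ✗
sensor=X: ✗
sensor=F: ✗
sensor=L: ✓ → 2
sensor=G: ✓ → 31
sensor=R: ✓ → 28
sensor=Q: ✗
sensor=Y: ✓ → 31
sensor=B: ✓ → 60
lobby_sum = 75 + 2 + 31 + 28 + 31 + 60 = 227
—
[fail_sum: status IN ('fail', 'warn', 'ok') AND humidity > 51]
sensor=C: ✗
sensor=P: ✗
sensor=A: ✗
sensor=X: ✗
sensor=F: ✓ → 43
sensor=L: ✗
sensor=G: ✗
sensor=R: ✓ → 28
sensor=Q: ✗
sensor=Y: ✗
sensor=B: ✗
fail_sum = 43 + 28 = 71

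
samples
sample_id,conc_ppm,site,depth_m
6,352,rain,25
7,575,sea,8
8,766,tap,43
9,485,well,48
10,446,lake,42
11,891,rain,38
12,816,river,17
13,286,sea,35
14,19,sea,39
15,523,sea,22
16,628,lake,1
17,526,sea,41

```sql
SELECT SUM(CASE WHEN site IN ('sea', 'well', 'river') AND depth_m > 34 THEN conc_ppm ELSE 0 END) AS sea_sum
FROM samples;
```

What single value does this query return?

1316

sample_id=6: ✗
sample_id=7: ✗
sample_id=8: ✗
sample_id=9: ✓ → 485
sample_id=10: ✗
sample_id=11: ✗
sample_id=12: ✗
sample_id=13: ✓ → 286
sample_id=14: ✓ → 19
sample_id=15: ✗
sample_id=16: ✗
sample_id=17: ✓ → 526
sea_sum = 485 + 286 + 19 + 526 = 1316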